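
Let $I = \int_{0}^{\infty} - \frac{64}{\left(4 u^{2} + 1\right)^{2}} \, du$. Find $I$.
$- 8 \pi$

Begin with the known result
$$J(a) = \int_{0}^{\infty} - \frac{4}{a^{2} + u^{2}} \, du = - \frac{2 \pi}{a}.$$

Differentiating under the integral sign with respect to $a$,
$$\frac{dJ}{da} = \int_{0}^{\infty} \frac{8 a}{\left(a^{2} + u^{2}\right)^{2}} \, du = \frac{2 \pi}{a^{2}},$$
so $\int_{0}^{\infty} - \frac{4}{\left(a^{2} + u^{2}\right)^{2}} \, du = - \frac{\pi}{a^{3}}$.

Setting $a = \frac{1}{2}$:
$$I = - 8 \pi.$$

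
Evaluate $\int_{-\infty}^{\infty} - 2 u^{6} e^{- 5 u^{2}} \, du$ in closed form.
$- \frac{3 \sqrt{5} \sqrt{\pi}}{500}$

Begin with the known integral
$$J(a) = \int_{-\infty}^{\infty} - 2 e^{- a u^{2}} \, du = - \frac{2 \sqrt{\pi}}{\sqrt{a}}.$$

Differentiating under the integral sign brings down a factor of $(-u^2)$:
$$\frac{dJ}{da} = \int_{-\infty}^{\infty} 2 u^{2} e^{- a u^{2}} \, du = \frac{\sqrt{\pi}}{a^{\frac{3}{2}}}.$$

Repeating $3$ times in total — each differentiation brings down another $(-u^2)$ — gives
$$\frac{d^{3}J}{da^{3}} = \int_{-\infty}^{\infty} 2 u^{6} e^{- a u^{2}} \, du = \frac{15 \sqrt{\pi}}{4 a^{\frac{7}{2}}},$$
and the integrand here is $(-1)^{3}$ times the target integrand, so $I = (-1)^{3}\,\frac{d^{3}J}{da^{3}} = - \frac{15 \sqrt{\pi}}{4 a^{\frac{7}{2}}}$.

Setting $a = 5$:
$$I = - \frac{3 \sqrt{5} \sqrt{\pi}}{500}.$$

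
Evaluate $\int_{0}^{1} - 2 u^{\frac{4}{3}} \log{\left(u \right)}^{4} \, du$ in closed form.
$- \frac{11664}{16807}$

Start from the elementary integral
$$J(a) = \int_{0}^{1} - 2 u^{a} \, du = - \frac{2}{a + 1}.$$

Differentiating under the integral sign brings down a factor of $\ln u$:
$$\frac{dJ}{da} = \int_{0}^{1} - 2 u^{a} \log{\left(u \right)} \, du = \frac{2}{\left(a + 1\right)^{2}}.$$

Repeating $4$ times in total — each differentiation brings down another $\ln u$ — gives
$$\frac{d^{4}J}{da^{4}} = \int_{0}^{1} - 2 u^{a} \log{\left(u \right)}^{4} \, du = - \frac{48}{\left(a + 1\right)^{5}},$$
and the integrand here is exactly the target integrand, so $I = - \frac{48}{\left(a + 1\right)^{5}}$.

Setting $a = \frac{4}{3}$:
$$I = - \frac{11664}{16807}.$$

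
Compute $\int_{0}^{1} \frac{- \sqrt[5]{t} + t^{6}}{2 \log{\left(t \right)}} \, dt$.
$- \log{\left(6 \right)} + \frac{\log{\left(210 \right)}}{2}$

Consider the one-parameter family: let $I(a) = \int_{0}^{1} \frac{- \sqrt[5]{t} + t^{a}}{2 \log{\left(t \right)}} \, dt$.

Since $\dfrac{\partial}{\partial a}\,t^{a} = t^{a} \ln t$, the $\ln t$ in the denominator cancels and
$$\frac{dI}{da} = \int_{0}^{1} \frac{1}{2} t^{a} \, dt = \frac{1}{2} \left[\frac{t^{a+1}}{a+1}\right]_0^1 = \frac{1}{2 \left(a + 1\right)}.$$

Integrating with respect to $a$ gives $I(a) = \log{\left(\frac{\sqrt{30} \sqrt{a + 1}}{6} \right)} + C$.

At $a = \frac{1}{5}$ the integrand is identically $0$, so $I(\frac{1}{5}) = 0$. The closed form gives $0$, hence $C = 0$.

Setting $a = 6$:
$$I = - \log{\left(6 \right)} + \frac{\log{\left(210 \right)}}{2}.$$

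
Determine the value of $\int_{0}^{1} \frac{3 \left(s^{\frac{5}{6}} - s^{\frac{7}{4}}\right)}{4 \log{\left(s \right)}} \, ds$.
$\frac{3 \log{\left(\frac{2}{3} \right)}}{4}$

Consider the one-parameter family: let $I(a) = \int_{0}^{1} \frac{3 \left(- s^{\frac{7}{4}} + s^{a}\right)}{4 \log{\left(s \right)}} \, ds$.

Since $\dfrac{\partial}{\partial a}\,s^{a} = s^{a} \ln s$, the $\ln s$ in the denominator cancels and
$$\frac{dI}{da} = \int_{0}^{1} \frac{3}{4} s^{a} \, ds = \frac{3}{4} \left[\frac{s^{a+1}}{a+1}\right]_0^1 = \frac{3}{4 \left(a + 1\right)}.$$

Integrating with respect to $a$ gives $I(a) = \frac{3 \log{\left(\frac{4 a}{11} + \frac{4}{11} \right)}}{4} + C$.

At $a = \frac{7}{4}$ the integrand is identically $0$, so $I(\frac{7}{4}) = 0$. The closed form gives $0$, hence $C = 0$.

Setting $a = \frac{5}{6}$:
$$I = \frac{3 \log{\left(\frac{2}{3} \right)}}{4}.$$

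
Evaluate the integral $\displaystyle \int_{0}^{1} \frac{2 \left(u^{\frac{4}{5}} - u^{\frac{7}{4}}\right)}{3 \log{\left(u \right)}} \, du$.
$\log{\left(\frac{6 \sqrt[3]{330}}{55} \right)}$

Consider the one-parameter family: let $I(a) = \int_{0}^{1} \frac{2 \left(- u^{\frac{7}{4}} + u^{a}\right)}{3 \log{\left(u \right)}} \, du$.

Since $\dfrac{\partial}{\partial a}\,u^{a} = u^{a} \ln u$, the $\ln u$ in the denominator cancels and
$$\frac{dI}{da} = \int_{0}^{1} \frac{2}{3} u^{a} \, du = \frac{2}{3} \left[\frac{u^{a+1}}{a+1}\right]_0^1 = \frac{2}{3 \left(a + 1\right)}.$$

Integrating with respect to $a$ gives $I(a) = \log{\left(\frac{2 \sqrt[3]{22} \left(a + 1\right)^{\frac{2}{3}}}{11} \right)} + C$.

At $a = \frac{7}{4}$ the integrand is identically $0$, so $I(\frac{7}{4}) = 0$. The closed form gives $0$, hence $C = 0$.

Setting $a = \frac{4}{5}$:
$$I = \log{\left(\frac{6 \sqrt[3]{330}}{55} \right)}.$$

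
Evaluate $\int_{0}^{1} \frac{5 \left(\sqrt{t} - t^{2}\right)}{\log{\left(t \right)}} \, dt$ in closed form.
$- \log{\left(32 \right)}$

Consider the one-parameter family: let $I(a) = \int_{0}^{1} \frac{5 \left(\sqrt{t} - t^{a}\right)}{\log{\left(t \right)}} \, dt$.

Since $\dfrac{\partial}{\partial a}\,t^{a} = t^{a} \ln t$, the $\ln t$ in the denominator cancels and
$$\frac{dI}{da} = \int_{0}^{1} -5 t^{a} \, dt = -5 \left[\frac{t^{a+1}}{a+1}\right]_0^1 = - \frac{5}{a + 1}.$$

Integrating with respect to $a$ gives $I(a) = - \log{\left(\frac{32 \left(a + 1\right)^{5}}{243} \right)} + C$.

At $a = \frac{1}{2}$ the integrand is identically $0$, so $I(\frac{1}{2}) = 0$. The closed form gives $0$, hence $C = 0$.

Setting $a = 2$:
$$I = - \log{\left(32 \right)}.$$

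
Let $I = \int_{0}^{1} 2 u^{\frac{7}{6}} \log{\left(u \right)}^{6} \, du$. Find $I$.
$\frac{403107840}{62748517}$

Begin with the known integral
$$J(a) = \int_{0}^{1} 2 u^{a} \, du = \frac{2}{a + 1}.$$

Differentiating under the integral sign brings down a factor of $\ln u$:
$$\frac{dJ}{da} = \int_{0}^{1} 2 u^{a} \log{\left(u \right)} \, du = - \frac{2}{\left(a + 1\right)^{2}}.$$

Repeating $6$ times in total — each differentiation brings down another $\ln u$ — gives
$$\frac{d^{6}J}{da^{6}} = \int_{0}^{1} 2 u^{a} \log{\left(u \right)}^{6} \, du = \frac{1440}{\left(a + 1\right)^{7}},$$
and the integrand here is exactly the target integrand, so $I = \frac{1440}{\left(a + 1\right)^{7}}$.

Setting $a = \frac{7}{6}$:
$$I = \frac{403107840}{62748517}.$$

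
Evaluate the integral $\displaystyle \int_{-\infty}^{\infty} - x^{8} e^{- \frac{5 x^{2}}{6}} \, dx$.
$- \frac{1701 \sqrt{30} \sqrt{\pi}}{625}$

Start from the elementary integral
$$J(a) = \int_{-\infty}^{\infty} - e^{- a x^{2}} \, dx = - \frac{\sqrt{\pi}}{\sqrt{a}}.$$

Differentiating under the integral sign brings down a factor of $(-x^2)$:
$$\frac{dJ}{da} = \int_{-\infty}^{\infty} x^{2} e^{- a x^{2}} \, dx = \frac{\sqrt{\pi}}{2 a^{\frac{3}{2}}}.$$

Repeating $4$ times in total — each differentiation brings down another $(-x^2)$ — gives
$$\frac{d^{4}J}{da^{4}} = \int_{-\infty}^{\infty} - x^{8} e^{- a x^{2}} \, dx = - \frac{105 \sqrt{\pi}}{16 a^{\frac{9}{2}}},$$
and the integrand here is exactly the target integrand, so $I = - \frac{105 \sqrt{\pi}}{16 a^{\frac{9}{2}}}$.

Setting $a = \frac{5}{6}$:
$$I = - \frac{1701 \sqrt{30} \sqrt{\pi}}{625}.$$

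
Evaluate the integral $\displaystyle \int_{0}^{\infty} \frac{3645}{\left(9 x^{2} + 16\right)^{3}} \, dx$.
$\frac{3645 \pi}{16384}$

Start from the standard arctangent integral
$$J(a) = \int_{0}^{\infty} \frac{5}{a^{2} + x^{2}} \, dx = \frac{5 \pi}{2 a}.$$

Differentiating under the integral sign with respect to $a$,
$$\frac{dJ}{da} = \int_{0}^{\infty} - \frac{10 a}{\left(a^{2} + x^{2}\right)^{2}} \, dx = - \frac{5 \pi}{2 a^{2}},$$
so $\int_{0}^{\infty} \frac{5}{\left(a^{2} + x^{2}\right)^{2}} \, dx = \frac{5 \pi}{4 a^{3}}$.

Repeating — each differentiation of $1/(x^2+a^2)^j$ produces $-2ja/(x^2+a^2)^{j+1}$ — and dividing through by $-2ja$ at each step yields, after $2$ differentiations in total,
$$\int_{0}^{\infty} \frac{5}{\left(a^{2} + x^{2}\right)^{3}} \, dx = \frac{15 \pi}{16 a^{5}}.$$

Setting $a = \frac{4}{3}$:
$$I = \frac{3645 \pi}{16384}.$$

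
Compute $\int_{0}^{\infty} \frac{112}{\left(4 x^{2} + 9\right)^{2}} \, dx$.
$\frac{14 \pi}{27}$

Start from the standard arctangent integral
$$J(a) = \int_{0}^{\infty} \frac{7}{a^{2} + x^{2}} \, dx = \frac{7 \pi}{2 a}.$$

Differentiating under the integral sign with respect to $a$,
$$\frac{dJ}{da} = \int_{0}^{\infty} - \frac{14 a}{\left(a^{2} + x^{2}\right)^{2}} \, dx = - \frac{7 \pi}{2 a^{2}},$$
so $\int_{0}^{\infty} \frac{7}{\left(a^{2} + x^{2}\right)^{2}} \, dx = \frac{7 \pi}{4 a^{3}}$.

Setting $a = \frac{3}{2}$:
$$I = \frac{14 \pi}{27}.$$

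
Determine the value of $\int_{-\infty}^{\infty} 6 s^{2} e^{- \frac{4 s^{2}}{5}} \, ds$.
$\frac{15 \sqrt{5} \sqrt{\pi}}{8}$

Begin with the known integral
$$J(a) = \int_{-\infty}^{\infty} 6 e^{- a s^{2}} \, ds = \frac{6 \sqrt{\pi}}{\sqrt{a}}.$$

Differentiating under the integral sign brings down a factor of $(-s^2)$:
$$\frac{dJ}{da} = \int_{-\infty}^{\infty} - 6 s^{2} e^{- a s^{2}} \, ds = - \frac{3 \sqrt{\pi}}{a^{\frac{3}{2}}}.$$

The integral on the left is $-I$, so $I = \frac{3 \sqrt{\pi}}{a^{\frac{3}{2}}}$.

Setting $a = \frac{4}{5}$:
$$I = \frac{15 \sqrt{5} \sqrt{\pi}}{8}.$$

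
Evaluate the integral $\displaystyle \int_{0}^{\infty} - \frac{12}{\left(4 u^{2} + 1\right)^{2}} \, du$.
$- \frac{3 \pi}{2}$

Begin with the known result
$$J(a) = \int_{0}^{\infty} - \frac{3}{4 \left(a^{2} + u^{2}\right)} \, du = - \frac{3 \pi}{8 a}.$$

Differentiating under the integral sign with respect to $a$,
$$\frac{dJ}{da} = \int_{0}^{\infty} \frac{3 a}{2 \left(a^{2} + u^{2}\right)^{2}} \, du = \frac{3 \pi}{8 a^{2}},$$
so $\int_{0}^{\infty} - \frac{3}{4 \left(a^{2} + u^{2}\right)^{2}} \, du = - \frac{3 \pi}{16 a^{3}}$.

Setting $a = \frac{1}{2}$:
$$I = - \frac{3 \pi}{2}.$$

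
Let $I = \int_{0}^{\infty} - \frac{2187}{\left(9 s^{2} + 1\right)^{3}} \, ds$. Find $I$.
$- \frac{2187 \pi}{16}$

Recall the elementary integral
$$J(a) = \int_{0}^{\infty} - \frac{3}{a^{2} + s^{2}} \, ds = - \frac{3 \pi}{2 a}.$$

Differentiating under the integral sign with respect to $a$,
$$\frac{dJ}{da} = \int_{0}^{\infty} \frac{6 a}{\left(a^{2} + s^{2}\right)^{2}} \, ds = \frac{3 \pi}{2 a^{2}},$$
so $\int_{0}^{\infty} - \frac{3}{\left(a^{2} + s^{2}\right)^{2}} \, ds = - \frac{3 \pi}{4 a^{3}}$.

Repeating — each differentiation of $1/(s^2+a^2)^j$ produces $-2ja/(s^2+a^2)^{j+1}$ — and dividing through by $-2ja$ at each step yields, after $2$ differentiations in total,
$$\int_{0}^{\infty} - \frac{3}{\left(a^{2} + s^{2}\right)^{3}} \, ds = - \frac{9 \pi}{16 a^{5}}.$$

Setting $a = \frac{1}{3}$:
$$I = - \frac{2187 \pi}{16}.$$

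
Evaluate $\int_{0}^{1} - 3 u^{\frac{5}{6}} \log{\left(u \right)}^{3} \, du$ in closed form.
$\frac{23328}{14641}$

Consider the simpler parametrised integral
$$J(a) = \int_{0}^{1} - 3 u^{a} \, du = - \frac{3}{a + 1}.$$

Differentiating under the integral sign brings down a factor of $\ln u$:
$$\frac{dJ}{da} = \int_{0}^{1} - 3 u^{a} \log{\left(u \right)} \, du = \frac{3}{\left(a + 1\right)^{2}}.$$

Repeating $3$ times in total — each differentiation brings down another $\ln u$ — gives
$$\frac{d^{3}J}{da^{3}} = \int_{0}^{1} - 3 u^{a} \log{\left(u \right)}^{3} \, du = \frac{18}{\left(a + 1\right)^{4}},$$
and the integrand here is exactly the target integrand, so $I = \frac{18}{\left(a + 1\right)^{4}}$.

Setting $a = \frac{5}{6}$:
$$I = \frac{23328}{14641}.$$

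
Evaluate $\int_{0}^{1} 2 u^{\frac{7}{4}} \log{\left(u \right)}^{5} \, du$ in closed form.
$- \frac{983040}{1771561}$

Consider the simpler parametrised integral
$$J(a) = \int_{0}^{1} 2 u^{a} \, du = \frac{2}{a + 1}.$$

Differentiating under the integral sign brings down a factor of $\ln u$:
$$\frac{dJ}{da} = \int_{0}^{1} 2 u^{a} \log{\left(u \right)} \, du = - \frac{2}{\left(a + 1\right)^{2}}.$$

Repeating $5$ times in total — each differentiation brings down another $\ln u$ — gives
$$\frac{d^{5}J}{da^{5}} = \int_{0}^{1} 2 u^{a} \log{\left(u \right)}^{5} \, du = - \frac{240}{\left(a + 1\right)^{6}},$$
and the integrand here is exactly the target integrand, so $I = - \frac{240}{\left(a + 1\right)^{6}}$.

Setting $a = \frac{7}{4}$:
$$I = - \frac{983040}{1771561}.$$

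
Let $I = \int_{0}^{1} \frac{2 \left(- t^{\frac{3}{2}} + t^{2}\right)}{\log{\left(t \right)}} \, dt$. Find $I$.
$\log{\left(\frac{36}{25} \right)}$

Introduce a parameter $a$ in the exponent: let $I(a) = \int_{0}^{1} \frac{2 \left(- t^{\frac{3}{2}} + t^{a}\right)}{\log{\left(t \right)}} \, dt$.

Since $\dfrac{\partial}{\partial a}\,t^{a} = t^{a} \ln t$, the $\ln t$ in the denominator cancels and
$$\frac{dI}{da} = \int_{0}^{1} 2 t^{a} \, dt = 2 \left[\frac{t^{a+1}}{a+1}\right]_0^1 = \frac{2}{a + 1}.$$

Integrating with respect to $a$ gives $I(a) = \log{\left(\frac{4 \left(a + 1\right)^{2}}{25} \right)} + C$.

At $a = \frac{3}{2}$ the integrand is identically $0$, so $I(\frac{3}{2}) = 0$. The closed form gives $0$, hence $C = 0$.

Setting $a = 2$:
$$I = \log{\left(\frac{36}{25} \right)}.$$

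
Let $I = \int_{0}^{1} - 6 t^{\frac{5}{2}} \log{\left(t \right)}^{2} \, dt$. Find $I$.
$- \frac{96}{343}$

Start from the elementary integral
$$J(a) = \int_{0}^{1} - 6 t^{a} \, dt = - \frac{6}{a + 1}.$$

Differentiating under the integral sign brings down a factor of $\ln t$:
$$\frac{dJ}{da} = \int_{0}^{1} - 6 t^{a} \log{\left(t \right)} \, dt = \frac{6}{\left(a + 1\right)^{2}}.$$

Repeating twice in total — each differentiation brings down another $\ln t$ — gives
$$\frac{d^{2}J}{da^{2}} = \int_{0}^{1} - 6 t^{a} \log{\left(t \right)}^{2} \, dt = - \frac{12}{\left(a + 1\right)^{3}},$$
and the integrand here is exactly the target integrand, so $I = - \frac{12}{\left(a + 1\right)^{3}}$.

Setting $a = \frac{5}{2}$:
$$I = - \frac{96}{343}.$$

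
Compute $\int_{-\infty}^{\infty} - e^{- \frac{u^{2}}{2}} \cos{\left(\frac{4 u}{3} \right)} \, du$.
$- \frac{\sqrt{2} \sqrt{\pi}}{e^{\frac{8}{9}}}$

Let $b$ denote the cosine frequency and define $I(b) = \int_{-\infty}^{\infty} - e^{- \frac{u^{2}}{2}} \cos{\left(b u \right)} \, du$.

Differentiating under the integral sign,
$$I'(b) = \int_{-\infty}^{\infty} u e^{- \frac{u^{2}}{2}} \sin{\left(b u \right)} \, du.$$

Integrate $\int_{-\infty}^{\infty} u \sin(b u)\, e^{- \frac{u^{2}}{2}}\, du$ by parts with $w = \sin(b u)$ and $dv = u\, e^{- \frac{u^{2}}{2}}\, du$, giving $v = - e^{- \frac{u^{2}}{2}}$. The boundary term vanishes and
$$\int_{-\infty}^{\infty} u \sin(b u)\, e^{- \frac{u^{2}}{2}}\, du = b \int_{-\infty}^{\infty} \cos(b u)\, e^{- \frac{u^{2}}{2}}\, du,$$
so $I'(b) = - b\, I(b)$.

This is a separable first-order ODE; solving with the initial condition $I(0) = \int_{-\infty}^{\infty} - e^{- \frac{u^{2}}{2}}\,du = - \sqrt{2} \sqrt{\pi}$ gives
$$I(b) = - \sqrt{2} \sqrt{\pi} e^{- \frac{b^{2}}{2}}.$$

Setting $b = \frac{4}{3}$:
$$I = - \frac{\sqrt{2} \sqrt{\pi}}{e^{\frac{8}{9}}}.$$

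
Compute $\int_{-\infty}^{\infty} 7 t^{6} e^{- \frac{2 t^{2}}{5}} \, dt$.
$\frac{13125 \sqrt{10} \sqrt{\pi}}{128}$

Begin with the known integral
$$J(a) = \int_{-\infty}^{\infty} 7 e^{- a t^{2}} \, dt = \frac{7 \sqrt{\pi}}{\sqrt{a}}.$$

Differentiating under the integral sign brings down a factor of $(-t^2)$:
$$\frac{dJ}{da} = \int_{-\infty}^{\infty} - 7 t^{2} e^{- a t^{2}} \, dt = - \frac{7 \sqrt{\pi}}{2 a^{\frac{3}{2}}}.$$

Repeating $3$ times in total — each differentiation brings down another $(-t^2)$ — gives
$$\frac{d^{3}J}{da^{3}} = \int_{-\infty}^{\infty} - 7 t^{6} e^{- a t^{2}} \, dt = - \frac{105 \sqrt{\pi}}{8 a^{\frac{7}{2}}},$$
and the integrand here is $(-1)^{3}$ times the target integrand, so $I = (-1)^{3}\,\frac{d^{3}J}{da^{3}} = \frac{105 \sqrt{\pi}}{8 a^{\frac{7}{2}}}$.

Setting $a = \frac{2}{5}$:
$$I = \frac{13125 \sqrt{10} \sqrt{\pi}}{128}.$$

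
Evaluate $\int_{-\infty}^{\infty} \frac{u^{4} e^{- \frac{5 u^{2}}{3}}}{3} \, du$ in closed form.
$\frac{9 \sqrt{15} \sqrt{\pi}}{500}$

Start from the elementary integral
$$J(a) = \int_{-\infty}^{\infty} \frac{e^{- a u^{2}}}{3} \, du = \frac{\sqrt{\pi}}{3 \sqrt{a}}.$$

Differentiating under the integral sign brings down a factor of $(-u^2)$:
$$\frac{dJ}{da} = \int_{-\infty}^{\infty} - \frac{u^{2} e^{- a u^{2}}}{3} \, du = - \frac{\sqrt{\pi}}{6 a^{\frac{3}{2}}}.$$

Repeating twice in total — each differentiation brings down another $(-u^2)$ — gives
$$\frac{d^{2}J}{da^{2}} = \int_{-\infty}^{\infty} \frac{u^{4} e^{- a u^{2}}}{3} \, du = \frac{\sqrt{\pi}}{4 a^{\frac{5}{2}}},$$
and the integrand here is exactly the target integrand, so $I = \frac{\sqrt{\pi}}{4 a^{\frac{5}{2}}}$.

Setting $a = \frac{5}{3}$:
$$I = \frac{9 \sqrt{15} \sqrt{\pi}}{500}.$$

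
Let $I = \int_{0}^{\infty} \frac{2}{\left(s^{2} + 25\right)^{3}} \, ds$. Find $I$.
$\frac{3 \pi}{25000}$

Start from the standard arctangent integral
$$J(a) = \int_{0}^{\infty} \frac{2}{a^{2} + s^{2}} \, ds = \frac{\pi}{a}.$$

Differentiating under the integral sign with respect to $a$,
$$\frac{dJ}{da} = \int_{0}^{\infty} - \frac{4 a}{\left(a^{2} + s^{2}\right)^{2}} \, ds = - \frac{\pi}{a^{2}},$$
so $\int_{0}^{\infty} \frac{2}{\left(a^{2} + s^{2}\right)^{2}} \, ds = \frac{\pi}{2 a^{3}}$.

Repeating — each differentiation of $1/(s^2+a^2)^j$ produces $-2ja/(s^2+a^2)^{j+1}$ — and dividing through by $-2ja$ at each step yields, after $2$ differentiations in total,
$$\int_{0}^{\infty} \frac{2}{\left(a^{2} + s^{2}\right)^{3}} \, ds = \frac{3 \pi}{8 a^{5}}.$$

Setting $a = 5$:
$$I = \frac{3 \pi}{25000}.$$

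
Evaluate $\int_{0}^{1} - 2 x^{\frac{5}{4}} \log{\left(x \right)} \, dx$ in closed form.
$\frac{32}{81}$

Begin with the known integral
$$J(a) = \int_{0}^{1} - 2 x^{a} \, dx = - \frac{2}{a + 1}.$$

Differentiating under the integral sign brings down a factor of $\ln x$:
$$\frac{dJ}{da} = \int_{0}^{1} - 2 x^{a} \log{\left(x \right)} \, dx = \frac{2}{\left(a + 1\right)^{2}}.$$

The integral on the left is $I$, so $I = \frac{2}{\left(a + 1\right)^{2}}$.

Setting $a = \frac{5}{4}$:
$$I = \frac{32}{81}.$$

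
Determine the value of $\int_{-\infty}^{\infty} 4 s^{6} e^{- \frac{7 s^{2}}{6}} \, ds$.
$\frac{1620 \sqrt{42} \sqrt{\pi}}{2401}$

Begin with the known integral
$$J(a) = \int_{-\infty}^{\infty} 4 e^{- a s^{2}} \, ds = \frac{4 \sqrt{\pi}}{\sqrt{a}}.$$

Differentiating under the integral sign brings down a factor of $(-s^2)$:
$$\frac{dJ}{da} = \int_{-\infty}^{\infty} - 4 s^{2} e^{- a s^{2}} \, ds = - \frac{2 \sqrt{\pi}}{a^{\frac{3}{2}}}.$$

Repeating $3$ times in total — each differentiation brings down another $(-s^2)$ — gives
$$\frac{d^{3}J}{da^{3}} = \int_{-\infty}^{\infty} - 4 s^{6} e^{- a s^{2}} \, ds = - \frac{15 \sqrt{\pi}}{2 a^{\frac{7}{2}}},$$
and the integrand here is $(-1)^{3}$ times the target integrand, so $I = (-1)^{3}\,\frac{d^{3}J}{da^{3}} = \frac{15 \sqrt{\pi}}{2 a^{\frac{7}{2}}}$.

Setting $a = \frac{7}{6}$:
$$I = \frac{1620 \sqrt{42} \sqrt{\pi}}{2401}.$$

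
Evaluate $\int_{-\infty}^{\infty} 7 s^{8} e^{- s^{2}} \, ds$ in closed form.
$\frac{735 \sqrt{\pi}}{16}$

Consider the simpler parametrised integral
$$J(a) = \int_{-\infty}^{\infty} 7 e^{- a s^{2}} \, ds = \frac{7 \sqrt{\pi}}{\sqrt{a}}.$$

Differentiating under the integral sign brings down a factor of $(-s^2)$:
$$\frac{dJ}{da} = \int_{-\infty}^{\infty} - 7 s^{2} e^{- a s^{2}} \, ds = - \frac{7 \sqrt{\pi}}{2 a^{\frac{3}{2}}}.$$

Repeating $4$ times in total — each differentiation brings down another $(-s^2)$ — gives
$$\frac{d^{4}J}{da^{4}} = \int_{-\infty}^{\infty} 7 s^{8} e^{- a s^{2}} \, ds = \frac{735 \sqrt{\pi}}{16 a^{\frac{9}{2}}},$$
and the integrand here is exactly the target integrand, so $I = \frac{735 \sqrt{\pi}}{16 a^{\frac{9}{2}}}$.

Setting $a = 1$:
$$I = \frac{735 \sqrt{\pi}}{16}.$$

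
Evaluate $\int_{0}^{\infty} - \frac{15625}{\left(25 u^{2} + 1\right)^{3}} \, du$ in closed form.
$- \frac{9375 \pi}{16}$

Start from the standard arctangent integral
$$J(a) = \int_{0}^{\infty} - \frac{1}{a^{2} + u^{2}} \, du = - \frac{\pi}{2 a}.$$

Differentiating under the integral sign with respect to $a$,
$$\frac{dJ}{da} = \int_{0}^{\infty} \frac{2 a}{\left(a^{2} + u^{2}\right)^{2}} \, du = \frac{\pi}{2 a^{2}},$$
so $\int_{0}^{\infty} - \frac{1}{\left(a^{2} + u^{2}\right)^{2}} \, du = - \frac{\pi}{4 a^{3}}$.

Repeating — each differentiation of $1/(u^2+a^2)^j$ produces $-2ja/(u^2+a^2)^{j+1}$ — and dividing through by $-2ja$ at each step yields, after $2$ differentiations in total,
$$\int_{0}^{\infty} - \frac{1}{\left(a^{2} + u^{2}\right)^{3}} \, du = - \frac{3 \pi}{16 a^{5}}.$$

Setting $a = \frac{1}{5}$:
$$I = - \frac{9375 \pi}{16}.$$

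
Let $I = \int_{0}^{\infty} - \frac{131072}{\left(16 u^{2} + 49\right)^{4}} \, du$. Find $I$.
$- \frac{5120 \pi}{823543}$

Recall the elementary integral
$$J(a) = \int_{0}^{\infty} - \frac{2}{a^{2} + u^{2}} \, du = - \frac{\pi}{a}.$$

Differentiating under the integral sign with respect to $a$,
$$\frac{dJ}{da} = \int_{0}^{\infty} \frac{4 a}{\left(a^{2} + u^{2}\right)^{2}} \, du = \frac{\pi}{a^{2}},$$
so $\int_{0}^{\infty} - \frac{2}{\left(a^{2} + u^{2}\right)^{2}} \, du = - \frac{\pi}{2 a^{3}}$.

Repeating — each differentiation of $1/(u^2+a^2)^j$ produces $-2ja/(u^2+a^2)^{j+1}$ — and dividing through by $-2ja$ at each step yields, after $3$ differentiations in total,
$$\int_{0}^{\infty} - \frac{2}{\left(a^{2} + u^{2}\right)^{4}} \, du = - \frac{5 \pi}{16 a^{7}}.$$

Setting $a = \frac{7}{4}$:
$$I = - \frac{5120 \pi}{823543}.$$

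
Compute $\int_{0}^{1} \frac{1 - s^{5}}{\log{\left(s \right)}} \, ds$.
$- \log{\left(6 \right)}$

Introduce a parameter $a$ in the exponent: let $I(a) = \int_{0}^{1} \frac{1 - s^{a}}{\log{\left(s \right)}} \, ds$.

Since $\dfrac{\partial}{\partial a}\,s^{a} = s^{a} \ln s$, the $\ln s$ in the denominator cancels and
$$\frac{dI}{da} = \int_{0}^{1} -1 s^{a} \, ds = -1 \left[\frac{s^{a+1}}{a+1}\right]_0^1 = - \frac{1}{a + 1}.$$

Integrating with respect to $a$ gives $I(a) = - \log{\left(a + 1 \right)} + C$.

At $a = 0$ the integrand is identically $0$, so $I(0) = 0$. The closed form gives $0$, hence $C = 0$.

Setting $a = 5$:
$$I = - \log{\left(6 \right)}.$$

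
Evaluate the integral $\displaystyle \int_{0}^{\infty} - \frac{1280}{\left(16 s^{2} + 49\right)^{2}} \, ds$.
$- \frac{80 \pi}{343}$

Recall the elementary integral
$$J(a) = \int_{0}^{\infty} - \frac{5}{a^{2} + s^{2}} \, ds = - \frac{5 \pi}{2 a}.$$

Differentiating under the integral sign with respect to $a$,
$$\frac{dJ}{da} = \int_{0}^{\infty} \frac{10 a}{\left(a^{2} + s^{2}\right)^{2}} \, ds = \frac{5 \pi}{2 a^{2}},$$
so $\int_{0}^{\infty} - \frac{5}{\left(a^{2} + s^{2}\right)^{2}} \, ds = - \frac{5 \pi}{4 a^{3}}$.

Setting $a = \frac{7}{4}$:
$$I = - \frac{80 \pi}{343}.$$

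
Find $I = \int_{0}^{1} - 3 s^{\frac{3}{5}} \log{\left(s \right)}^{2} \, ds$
$- \frac{375}{256}$

Consider the simpler parametrised integral
$$J(a) = \int_{0}^{1} - 3 s^{a} \, ds = - \frac{3}{a + 1}.$$

Differentiating under the integral sign brings down a factor of $\ln s$:
$$\frac{dJ}{da} = \int_{0}^{1} - 3 s^{a} \log{\left(s \right)} \, ds = \frac{3}{\left(a + 1\right)^{2}}.$$

Repeating twice in total — each differentiation brings down another $\ln s$ — gives
$$\frac{d^{2}J}{da^{2}} = \int_{0}^{1} - 3 s^{a} \log{\left(s \right)}^{2} \, ds = - \frac{6}{\left(a + 1\right)^{3}},$$
and the integrand here is exactly the target integrand, so $I = - \frac{6}{\left(a + 1\right)^{3}}$.

Setting $a = \frac{3}{5}$:
$$I = - \frac{375}{256}.$$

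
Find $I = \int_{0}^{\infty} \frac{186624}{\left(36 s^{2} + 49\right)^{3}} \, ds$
$\frac{5832 \pi}{16807}$

Start from the standard arctangent integral
$$J(a) = \int_{0}^{\infty} \frac{4}{a^{2} + s^{2}} \, ds = \frac{2 \pi}{a}.$$

Differentiating under the integral sign with respect to $a$,
$$\frac{dJ}{da} = \int_{0}^{\infty} - \frac{8 a}{\left(a^{2} + s^{2}\right)^{2}} \, ds = - \frac{2 \pi}{a^{2}},$$
so $\int_{0}^{\infty} \frac{4}{\left(a^{2} + s^{2}\right)^{2}} \, ds = \frac{\pi}{a^{3}}$.

Repeating — each differentiation of $1/(s^2+a^2)^j$ produces $-2ja/(s^2+a^2)^{j+1}$ — and dividing through by $-2ja$ at each step yields, after $2$ differentiations in total,
$$\int_{0}^{\infty} \frac{4}{\left(a^{2} + s^{2}\right)^{3}} \, ds = \frac{3 \pi}{4 a^{5}}.$$

Setting $a = \frac{7}{6}$:
$$I = \frac{5832 \pi}{16807}.$$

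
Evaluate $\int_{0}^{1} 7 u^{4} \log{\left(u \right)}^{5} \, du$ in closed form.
$- \frac{168}{3125}$

Consider the simpler parametrised integral
$$J(a) = \int_{0}^{1} 7 u^{a} \, du = \frac{7}{a + 1}.$$

Differentiating under the integral sign brings down a factor of $\ln u$:
$$\frac{dJ}{da} = \int_{0}^{1} 7 u^{a} \log{\left(u \right)} \, du = - \frac{7}{\left(a + 1\right)^{2}}.$$

Repeating $5$ times in total — each differentiation brings down another $\ln u$ — gives
$$\frac{d^{5}J}{da^{5}} = \int_{0}^{1} 7 u^{a} \log{\left(u \right)}^{5} \, du = - \frac{840}{\left(a + 1\right)^{6}},$$
and the integrand here is exactly the target integrand, so $I = - \frac{840}{\left(a + 1\right)^{6}}$.

Setting $a = 4$:
$$I = - \frac{168}{3125}.$$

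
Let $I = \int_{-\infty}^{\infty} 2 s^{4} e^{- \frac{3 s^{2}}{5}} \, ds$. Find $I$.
$\frac{25 \sqrt{15} \sqrt{\pi}}{18}$

Start from the elementary integral
$$J(a) = \int_{-\infty}^{\infty} 2 e^{- a s^{2}} \, ds = \frac{2 \sqrt{\pi}}{\sqrt{a}}.$$

Differentiating under the integral sign brings down a factor of $(-s^2)$:
$$\frac{dJ}{da} = \int_{-\infty}^{\infty} - 2 s^{2} e^{- a s^{2}} \, ds = - \frac{\sqrt{\pi}}{a^{\frac{3}{2}}}.$$

Repeating twice in total — each differentiation brings down another $(-s^2)$ — gives
$$\frac{d^{2}J}{da^{2}} = \int_{-\infty}^{\infty} 2 s^{4} e^{- a s^{2}} \, ds = \frac{3 \sqrt{\pi}}{2 a^{\frac{5}{2}}},$$
and the integrand here is exactly the target integrand, so $I = \frac{3 \sqrt{\pi}}{2 a^{\frac{5}{2}}}$.

Setting $a = \frac{3}{5}$:
$$I = \frac{25 \sqrt{15} \sqrt{\pi}}{18}.$$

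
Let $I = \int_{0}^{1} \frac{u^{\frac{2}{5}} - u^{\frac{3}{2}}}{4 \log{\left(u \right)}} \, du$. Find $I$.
$- \frac{\log{\left(5 \right)}}{2} + \frac{\log{\left(14 \right)}}{4}$

Consider the one-parameter family: let $I(a) = \int_{0}^{1} \frac{u^{\frac{2}{5}} - u^{a}}{4 \log{\left(u \right)}} \, du$.

Since $\dfrac{\partial}{\partial a}\,u^{a} = u^{a} \ln u$, the $\ln u$ in the denominator cancels and
$$\frac{dI}{da} = \int_{0}^{1} - \frac{1}{4} u^{a} \, du = - \frac{1}{4} \left[\frac{u^{a+1}}{a+1}\right]_0^1 = - \frac{1}{4 a + 4}.$$

Integrating with respect to $a$ gives $I(a) = - \frac{\log{\left(a + 1 \right)}}{4} - \frac{\log{\left(5 \right)}}{4} + \frac{\log{\left(7 \right)}}{4} + C$.

At $a = \frac{2}{5}$ the integrand is identically $0$, so $I(\frac{2}{5}) = 0$. The closed form gives $0$, hence $C = 0$.

Setting $a = \frac{3}{2}$:
$$I = - \frac{\log{\left(5 \right)}}{2} + \frac{\log{\left(14 \right)}}{4}.$$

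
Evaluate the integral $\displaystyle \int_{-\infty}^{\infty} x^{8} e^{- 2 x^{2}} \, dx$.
$\frac{105 \sqrt{2} \sqrt{\pi}}{512}$

Begin with the known integral
$$J(a) = \int_{-\infty}^{\infty} e^{- a x^{2}} \, dx = \frac{\sqrt{\pi}}{\sqrt{a}}.$$

Differentiating under the integral sign brings down a factor of $(-x^2)$:
$$\frac{dJ}{da} = \int_{-\infty}^{\infty} - x^{2} e^{- a x^{2}} \, dx = - \frac{\sqrt{\pi}}{2 a^{\frac{3}{2}}}.$$

Repeating $4$ times in total — each differentiation brings down another $(-x^2)$ — gives
$$\frac{d^{4}J}{da^{4}} = \int_{-\infty}^{\infty} x^{8} e^{- a x^{2}} \, dx = \frac{105 \sqrt{\pi}}{16 a^{\frac{9}{2}}},$$
and the integrand here is exactly the target integrand, so $I = \frac{105 \sqrt{\pi}}{16 a^{\frac{9}{2}}}$.

Setting $a = 2$:
$$I = \frac{105 \sqrt{2} \sqrt{\pi}}{512}.$$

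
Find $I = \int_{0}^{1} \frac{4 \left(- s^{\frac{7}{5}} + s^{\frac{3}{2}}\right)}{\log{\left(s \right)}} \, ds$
$\log{\left(\frac{390625}{331776} \right)}$

Replace the exponent $\frac{3}{2}$ by a parameter $a$: let $I(a) = \int_{0}^{1} \frac{4 \left(- s^{\frac{7}{5}} + s^{a}\right)}{\log{\left(s \right)}} \, ds$.

Since $\dfrac{\partial}{\partial a}\,s^{a} = s^{a} \ln s$, the $\ln s$ in the denominator cancels and
$$\frac{dI}{da} = \int_{0}^{1} 4 s^{a} \, ds = 4 \left[\frac{s^{a+1}}{a+1}\right]_0^1 = \frac{4}{a + 1}.$$

Integrating with respect to $a$ gives $I(a) = \log{\left(\frac{625 \left(a + 1\right)^{4}}{20736} \right)} + C$.

At $a = \frac{7}{5}$ the integrand is identically $0$, so $I(\frac{7}{5}) = 0$. The closed form gives $0$, hence $C = 0$.

Setting $a = \frac{3}{2}$:
$$I = \log{\left(\frac{390625}{331776} \right)}.$$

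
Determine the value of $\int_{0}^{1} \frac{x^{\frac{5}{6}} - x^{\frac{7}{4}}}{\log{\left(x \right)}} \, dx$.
$- \log{\left(3 \right)} + \log{\left(2 \right)}$

Consider the one-parameter family: let $I(a) = \int_{0}^{1} \frac{x^{\frac{5}{6}} - x^{a}}{\log{\left(x \right)}} \, dx$.

Since $\dfrac{\partial}{\partial a}\,x^{a} = x^{a} \ln x$, the $\ln x$ in the denominator cancels and
$$\frac{dI}{da} = \int_{0}^{1} -1 x^{a} \, dx = -1 \left[\frac{x^{a+1}}{a+1}\right]_0^1 = - \frac{1}{a + 1}.$$

Integrating with respect to $a$ gives $I(a) = - \log{\left(\frac{6 a}{11} + \frac{6}{11} \right)} + C$.

At $a = \frac{5}{6}$ the integrand is identically $0$, so $I(\frac{5}{6}) = 0$. The closed form gives $0$, hence $C = 0$.

Setting $a = \frac{7}{4}$:
$$I = - \log{\left(3 \right)} + \log{\left(2 \right)}.$$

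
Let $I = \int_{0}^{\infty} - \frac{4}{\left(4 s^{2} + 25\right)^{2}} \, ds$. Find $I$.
$- \frac{\pi}{250}$

Start from the standard arctangent integral
$$J(a) = \int_{0}^{\infty} - \frac{1}{4 \left(a^{2} + s^{2}\right)} \, ds = - \frac{\pi}{8 a}.$$

Differentiating under the integral sign with respect to $a$,
$$\frac{dJ}{da} = \int_{0}^{\infty} \frac{a}{2 \left(a^{2} + s^{2}\right)^{2}} \, ds = \frac{\pi}{8 a^{2}},$$
so $\int_{0}^{\infty} - \frac{1}{4 \left(a^{2} + s^{2}\right)^{2}} \, ds = - \frac{\pi}{16 a^{3}}$.

Setting $a = \frac{5}{2}$:
$$I = - \frac{\pi}{250}.$$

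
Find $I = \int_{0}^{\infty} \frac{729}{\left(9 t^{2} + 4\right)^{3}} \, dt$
$\frac{729 \pi}{512}$

Begin with the known result
$$J(a) = \int_{0}^{\infty} \frac{1}{a^{2} + t^{2}} \, dt = \frac{\pi}{2 a}.$$

Differentiating under the integral sign with respect to $a$,
$$\frac{dJ}{da} = \int_{0}^{\infty} - \frac{2 a}{\left(a^{2} + t^{2}\right)^{2}} \, dt = - \frac{\pi}{2 a^{2}},$$
so $\int_{0}^{\infty} \frac{1}{\left(a^{2} + t^{2}\right)^{2}} \, dt = \frac{\pi}{4 a^{3}}$.

Repeating — each differentiation of $1/(t^2+a^2)^j$ produces $-2ja/(t^2+a^2)^{j+1}$ — and dividing through by $-2ja$ at each step yields, after $2$ differentiations in total,
$$\int_{0}^{\infty} \frac{1}{\left(a^{2} + t^{2}\right)^{3}} \, dt = \frac{3 \pi}{16 a^{5}}.$$

Setting $a = \frac{2}{3}$:
$$I = \frac{729 \pi}{512}.$$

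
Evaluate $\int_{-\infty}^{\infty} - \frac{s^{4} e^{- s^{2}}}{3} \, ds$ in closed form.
$- \frac{\sqrt{\pi}}{4}$

Begin with the known integral
$$J(a) = \int_{-\infty}^{\infty} - \frac{e^{- a s^{2}}}{3} \, ds = - \frac{\sqrt{\pi}}{3 \sqrt{a}}.$$

Differentiating under the integral sign brings down a factor of $(-s^2)$:
$$\frac{dJ}{da} = \int_{-\infty}^{\infty} \frac{s^{2} e^{- a s^{2}}}{3} \, ds = \frac{\sqrt{\pi}}{6 a^{\frac{3}{2}}}.$$

Repeating twice in total — each differentiation brings down another $(-s^2)$ — gives
$$\frac{d^{2}J}{da^{2}} = \int_{-\infty}^{\infty} - \frac{s^{4} e^{- a s^{2}}}{3} \, ds = - \frac{\sqrt{\pi}}{4 a^{\frac{5}{2}}},$$
and the integrand here is exactly the target integrand, so $I = - \frac{\sqrt{\pi}}{4 a^{\frac{5}{2}}}$.

Setting $a = 1$:
$$I = - \frac{\sqrt{\pi}}{4}.$$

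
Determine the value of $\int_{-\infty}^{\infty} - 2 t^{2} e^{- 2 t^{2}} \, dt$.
$- \frac{\sqrt{2} \sqrt{\pi}}{4}$

Begin with the known integral
$$J(a) = \int_{-\infty}^{\infty} - 2 e^{- a t^{2}} \, dt = - \frac{2 \sqrt{\pi}}{\sqrt{a}}.$$

Differentiating under the integral sign brings down a factor of $(-t^2)$:
$$\frac{dJ}{da} = \int_{-\infty}^{\infty} 2 t^{2} e^{- a t^{2}} \, dt = \frac{\sqrt{\pi}}{a^{\frac{3}{2}}}.$$

The integral on the left is $-I$, so $I = - \frac{\sqrt{\pi}}{a^{\frac{3}{2}}}$.

Setting $a = 2$:
$$I = - \frac{\sqrt{2} \sqrt{\pi}}{4}.$$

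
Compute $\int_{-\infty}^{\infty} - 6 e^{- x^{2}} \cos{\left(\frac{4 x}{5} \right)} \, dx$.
$- \frac{6 \sqrt{\pi}}{e^{\frac{4}{25}}}$

Treat the cosine frequency as a parameter and define $I(b) = \int_{-\infty}^{\infty} - 6 e^{- x^{2}} \cos{\left(b x \right)} \, dx$.

Differentiating under the integral sign,
$$I'(b) = \int_{-\infty}^{\infty} 6 x e^{- x^{2}} \sin{\left(b x \right)} \, dx.$$

Integrate $\int_{-\infty}^{\infty} x \sin(b x)\, e^{- x^{2}}\, dx$ by parts with $u = \sin(b x)$ and $dv = x\, e^{- x^{2}}\, dx$, giving $v = - \frac{e^{- x^{2}}}{2}$. The boundary term vanishes and
$$\int_{-\infty}^{\infty} x \sin(b x)\, e^{- x^{2}}\, dx = \frac{b}{2} \int_{-\infty}^{\infty} \cos(b x)\, e^{- x^{2}}\, dx,$$
so $I'(b) = - \frac{b}{2}\, I(b)$.

This is a separable first-order ODE; solving with the initial condition $I(0) = \int_{-\infty}^{\infty} - 6 e^{- x^{2}}\,dx = - 6 \sqrt{\pi}$ gives
$$I(b) = - 6 \sqrt{\pi} e^{- \frac{b^{2}}{4}}.$$

Setting $b = \frac{4}{5}$:
$$I = - \frac{6 \sqrt{\pi}}{e^{\frac{4}{25}}}.$$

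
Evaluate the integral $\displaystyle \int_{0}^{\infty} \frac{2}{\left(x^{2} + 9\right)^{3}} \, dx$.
$\frac{\pi}{648}$

Start from the standard arctangent integral
$$J(a) = \int_{0}^{\infty} \frac{2}{a^{2} + x^{2}} \, dx = \frac{\pi}{a}.$$

Differentiating under the integral sign with respect to $a$,
$$\frac{dJ}{da} = \int_{0}^{\infty} - \frac{4 a}{\left(a^{2} + x^{2}\right)^{2}} \, dx = - \frac{\pi}{a^{2}},$$
so $\int_{0}^{\infty} \frac{2}{\left(a^{2} + x^{2}\right)^{2}} \, dx = \frac{\pi}{2 a^{3}}$.

Repeating — each differentiation of $1/(x^2+a^2)^j$ produces $-2ja/(x^2+a^2)^{j+1}$ — and dividing through by $-2ja$ at each step yields, after $2$ differentiations in total,
$$\int_{0}^{\infty} \frac{2}{\left(a^{2} + x^{2}\right)^{3}} \, dx = \frac{3 \pi}{8 a^{5}}.$$

Setting $a = 3$:
$$I = \frac{\pi}{648}.$$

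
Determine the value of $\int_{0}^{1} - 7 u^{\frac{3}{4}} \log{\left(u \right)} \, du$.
$\frac{16}{7}$

Begin with the known integral
$$J(a) = \int_{0}^{1} - 7 u^{a} \, du = - \frac{7}{a + 1}.$$

Differentiating under the integral sign brings down a factor of $\ln u$:
$$\frac{dJ}{da} = \int_{0}^{1} - 7 u^{a} \log{\left(u \right)} \, du = \frac{7}{\left(a + 1\right)^{2}}.$$

The integral on the left is $I$, so $I = \frac{7}{\left(a + 1\right)^{2}}$.

Setting $a = \frac{3}{4}$:
$$I = \frac{16}{7}.$$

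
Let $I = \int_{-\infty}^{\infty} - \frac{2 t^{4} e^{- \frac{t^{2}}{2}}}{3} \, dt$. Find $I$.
$- 2 \sqrt{2} \sqrt{\pi}$

Begin with the known integral
$$J(a) = \int_{-\infty}^{\infty} - \frac{2 e^{- a t^{2}}}{3} \, dt = - \frac{2 \sqrt{\pi}}{3 \sqrt{a}}.$$

Differentiating under the integral sign brings down a factor of $(-t^2)$:
$$\frac{dJ}{da} = \int_{-\infty}^{\infty} \frac{2 t^{2} e^{- a t^{2}}}{3} \, dt = \frac{\sqrt{\pi}}{3 a^{\frac{3}{2}}}.$$

Repeating twice in total — each differentiation brings down another $(-t^2)$ — gives
$$\frac{d^{2}J}{da^{2}} = \int_{-\infty}^{\infty} - \frac{2 t^{4} e^{- a t^{2}}}{3} \, dt = - \frac{\sqrt{\pi}}{2 a^{\frac{5}{2}}},$$
and the integrand here is exactly the target integrand, so $I = - \frac{\sqrt{\pi}}{2 a^{\frac{5}{2}}}$.

Setting $a = \frac{1}{2}$:
$$I = - 2 \sqrt{2} \sqrt{\pi}.$$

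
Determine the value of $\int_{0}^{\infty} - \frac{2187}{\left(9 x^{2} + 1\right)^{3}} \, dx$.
$- \frac{2187 \pi}{16}$

Begin with the known result
$$J(a) = \int_{0}^{\infty} - \frac{3}{a^{2} + x^{2}} \, dx = - \frac{3 \pi}{2 a}.$$

Differentiating under the integral sign with respect to $a$,
$$\frac{dJ}{da} = \int_{0}^{\infty} \frac{6 a}{\left(a^{2} + x^{2}\right)^{2}} \, dx = \frac{3 \pi}{2 a^{2}},$$
so $\int_{0}^{\infty} - \frac{3}{\left(a^{2} + x^{2}\right)^{2}} \, dx = - \frac{3 \pi}{4 a^{3}}$.

Repeating — each differentiation of $1/(x^2+a^2)^j$ produces $-2ja/(x^2+a^2)^{j+1}$ — and dividing through by $-2ja$ at each step yields, after $2$ differentiations in total,
$$\int_{0}^{\infty} - \frac{3}{\left(a^{2} + x^{2}\right)^{3}} \, dx = - \frac{9 \pi}{16 a^{5}}.$$

Setting $a = \frac{1}{3}$:
$$I = - \frac{2187 \pi}{16}.$$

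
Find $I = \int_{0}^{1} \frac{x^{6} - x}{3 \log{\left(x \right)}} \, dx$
$- \frac{\log{\left(2 \right)}}{3} + \frac{\log{\left(7 \right)}}{3}$

Replace the exponent $6$ by a parameter $a$: let $I(a) = \int_{0}^{1} \frac{- x + x^{a}}{3 \log{\left(x \right)}} \, dx$.

Since $\dfrac{\partial}{\partial a}\,x^{a} = x^{a} \ln x$, the $\ln x$ in the denominator cancels and
$$\frac{dI}{da} = \int_{0}^{1} \frac{1}{3} x^{a} \, dx = \frac{1}{3} \left[\frac{x^{a+1}}{a+1}\right]_0^1 = \frac{1}{3 \left(a + 1\right)}.$$

Integrating with respect to $a$ gives $I(a) = \frac{\log{\left(a + 1 \right)}}{3} - \frac{\log{\left(2 \right)}}{3} + C$.

At $a = 1$ the integrand is identically $0$, so $I(1) = 0$. The closed form gives $0$, hence $C = 0$.

Setting $a = 6$:
$$I = - \frac{\log{\left(2 \right)}}{3} + \frac{\log{\left(7 \right)}}{3}.$$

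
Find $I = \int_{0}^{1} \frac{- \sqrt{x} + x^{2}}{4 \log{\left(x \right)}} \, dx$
$\frac{\log{\left(2 \right)}}{4}$

Consider the one-parameter family: let $I(a) = \int_{0}^{1} \frac{x^{2} - x^{a}}{4 \log{\left(x \right)}} \, dx$.

Since $\dfrac{\partial}{\partial a}\,x^{a} = x^{a} \ln x$, the $\ln x$ in the denominator cancels and
$$\frac{dI}{da} = \int_{0}^{1} - \frac{1}{4} x^{a} \, dx = - \frac{1}{4} \left[\frac{x^{a+1}}{a+1}\right]_0^1 = - \frac{1}{4 a + 4}.$$

Integrating with respect to $a$ gives $I(a) = - \frac{\log{\left(a + 1 \right)}}{4} + \frac{\log{\left(3 \right)}}{4} + C$.

At $a = 2$ the integrand is identically $0$, so $I(2) = 0$. The closed form gives $0$, hence $C = 0$.

Setting $a = \frac{1}{2}$:
$$I = \frac{\log{\left(2 \right)}}{4}.$$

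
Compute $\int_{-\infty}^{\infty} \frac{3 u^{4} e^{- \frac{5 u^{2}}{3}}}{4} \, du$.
$\frac{81 \sqrt{15} \sqrt{\pi}}{2000}$

Start from the elementary integral
$$J(a) = \int_{-\infty}^{\infty} \frac{3 e^{- a u^{2}}}{4} \, du = \frac{3 \sqrt{\pi}}{4 \sqrt{a}}.$$

Differentiating under the integral sign brings down a factor of $(-u^2)$:
$$\frac{dJ}{da} = \int_{-\infty}^{\infty} - \frac{3 u^{2} e^{- a u^{2}}}{4} \, du = - \frac{3 \sqrt{\pi}}{8 a^{\frac{3}{2}}}.$$

Repeating twice in total — each differentiation brings down another $(-u^2)$ — gives
$$\frac{d^{2}J}{da^{2}} = \int_{-\infty}^{\infty} \frac{3 u^{4} e^{- a u^{2}}}{4} \, du = \frac{9 \sqrt{\pi}}{16 a^{\frac{5}{2}}},$$
and the integrand here is exactly the target integrand, so $I = \frac{9 \sqrt{\pi}}{16 a^{\frac{5}{2}}}$.

Setting $a = \frac{5}{3}$:
$$I = \frac{81 \sqrt{15} \sqrt{\pi}}{2000}.$$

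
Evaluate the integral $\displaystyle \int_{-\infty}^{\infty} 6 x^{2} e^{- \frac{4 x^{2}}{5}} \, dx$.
$\frac{15 \sqrt{5} \sqrt{\pi}}{8}$

Begin with the known integral
$$J(a) = \int_{-\infty}^{\infty} 6 e^{- a x^{2}} \, dx = \frac{6 \sqrt{\pi}}{\sqrt{a}}.$$

Differentiating under the integral sign brings down a factor of $(-x^2)$:
$$\frac{dJ}{da} = \int_{-\infty}^{\infty} - 6 x^{2} e^{- a x^{2}} \, dx = - \frac{3 \sqrt{\pi}}{a^{\frac{3}{2}}}.$$

The integral on the left is $-I$, so $I = \frac{3 \sqrt{\pi}}{a^{\frac{3}{2}}}$.

Setting $a = \frac{4}{5}$:
$$I = \frac{15 \sqrt{5} \sqrt{\pi}}{8}.$$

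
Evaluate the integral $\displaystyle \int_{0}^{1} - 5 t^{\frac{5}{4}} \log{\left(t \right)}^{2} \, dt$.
$- \frac{640}{729}$

Begin with the known integral
$$J(a) = \int_{0}^{1} - 5 t^{a} \, dt = - \frac{5}{a + 1}.$$

Differentiating under the integral sign brings down a factor of $\ln t$:
$$\frac{dJ}{da} = \int_{0}^{1} - 5 t^{a} \log{\left(t \right)} \, dt = \frac{5}{\left(a + 1\right)^{2}}.$$

Repeating twice in total — each differentiation brings down another $\ln t$ — gives
$$\frac{d^{2}J}{da^{2}} = \int_{0}^{1} - 5 t^{a} \log{\left(t \right)}^{2} \, dt = - \frac{10}{\left(a + 1\right)^{3}},$$
and the integrand here is exactly the target integrand, so $I = - \frac{10}{\left(a + 1\right)^{3}}$.

Setting $a = \frac{5}{4}$:
$$I = - \frac{640}{729}.$$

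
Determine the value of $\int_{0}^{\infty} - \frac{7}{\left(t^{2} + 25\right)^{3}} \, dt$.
$- \frac{21 \pi}{50000}$

Recall the elementary integral
$$J(a) = \int_{0}^{\infty} - \frac{7}{a^{2} + t^{2}} \, dt = - \frac{7 \pi}{2 a}.$$

Differentiating under the integral sign with respect to $a$,
$$\frac{dJ}{da} = \int_{0}^{\infty} \frac{14 a}{\left(a^{2} + t^{2}\right)^{2}} \, dt = \frac{7 \pi}{2 a^{2}},$$
so $\int_{0}^{\infty} - \frac{7}{\left(a^{2} + t^{2}\right)^{2}} \, dt = - \frac{7 \pi}{4 a^{3}}$.

Repeating — each differentiation of $1/(t^2+a^2)^j$ produces $-2ja/(t^2+a^2)^{j+1}$ — and dividing through by $-2ja$ at each step yields, after $2$ differentiations in total,
$$\int_{0}^{\infty} - \frac{7}{\left(a^{2} + t^{2}\right)^{3}} \, dt = - \frac{21 \pi}{16 a^{5}}.$$

Setting $a = 5$:
$$I = - \frac{21 \pi}{50000}.$$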